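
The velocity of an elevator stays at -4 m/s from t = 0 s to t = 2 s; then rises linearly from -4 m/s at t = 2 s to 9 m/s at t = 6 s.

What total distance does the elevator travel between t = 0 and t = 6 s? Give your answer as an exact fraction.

Distance (not displacement) is the total path length: add the absolute areas under v-t.
0–2 s: |-4| × 2 = 8 m
2–6 s: v = 0 at t = 42/13 s; triangle areas 32/13 + 162/13 = 194/13 m
Total distance = 298/13 m

298/13 m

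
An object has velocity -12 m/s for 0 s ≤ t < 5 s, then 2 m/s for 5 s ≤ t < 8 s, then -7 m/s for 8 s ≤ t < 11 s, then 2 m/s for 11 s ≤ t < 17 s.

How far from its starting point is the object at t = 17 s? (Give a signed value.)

Net displacement equals the area under the velocity-time graph (areas below the axis count negative).
0–5 s: -12 × 5 = -60 m
5–8 s: 2 × 3 = 6 m
8–11 s: -7 × 3 = -21 m
11–17 s: 2 × 6 = 12 m
Net displacement = -63 m

-63 m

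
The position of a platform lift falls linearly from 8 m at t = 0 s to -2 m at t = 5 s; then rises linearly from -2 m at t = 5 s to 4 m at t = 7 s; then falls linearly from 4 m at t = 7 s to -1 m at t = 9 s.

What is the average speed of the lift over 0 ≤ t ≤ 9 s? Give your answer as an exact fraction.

7/3 m/s

Average speed = (total path length)/(elapsed time); on a piecewise-linear x-t graph the path length is Σ|Δx|.
0–5 s: |Δx| = |-2 − 8| = 10 m
5–7 s: |Δx| = |4 − -2| = 6 m
7–9 s: |Δx| = |-1 − 4| = 5 m
Total path = 21 m; average speed = 21/9 = 7/3 m/s.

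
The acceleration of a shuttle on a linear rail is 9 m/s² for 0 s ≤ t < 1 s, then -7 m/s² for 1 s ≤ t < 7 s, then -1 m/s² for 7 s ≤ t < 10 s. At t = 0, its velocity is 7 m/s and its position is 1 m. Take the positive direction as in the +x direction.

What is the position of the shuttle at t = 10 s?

-100 m

On each constant-a segment, Δv = aΔt and Δx = v₀Δt + ½aΔt²; chain segment to segment.
0–1 s: v starts 7 m/s; Δx = 7·1 + ½·9·1² = 11.5 m; v ends 16 m/s.
1–7 s: v starts 16 m/s; Δx = 16·6 + ½·-7·6² = -30 m; v ends -26 m/s.
7–10 s: v starts -26 m/s; Δx = -26·3 + ½·-1·3² = -82.5 m; v ends -29 m/s.
x(10) = 1 + Σ Δx = -100 m.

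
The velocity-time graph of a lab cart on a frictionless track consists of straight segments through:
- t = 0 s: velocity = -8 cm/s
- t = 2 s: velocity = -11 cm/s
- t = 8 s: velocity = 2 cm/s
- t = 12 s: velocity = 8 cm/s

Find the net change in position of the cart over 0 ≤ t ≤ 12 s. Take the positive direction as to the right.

Displacement is the signed area under the v-t curve.
0–2 s: ½(-8 + -11)(2) = -19 cm
2–8 s: ½(-11 + 2)(6) = -27 cm
8–12 s: ½(2 + 8)(4) = 20 cm
Net displacement = -26 cm

-26 cm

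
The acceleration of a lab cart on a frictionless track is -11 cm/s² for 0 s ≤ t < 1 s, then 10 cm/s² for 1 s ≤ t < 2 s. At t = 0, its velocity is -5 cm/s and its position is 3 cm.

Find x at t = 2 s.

-18.5 cm

On each constant-a segment, Δv = aΔt and Δx = v₀Δt + ½aΔt²; chain segment to segment.
0–1 s: v starts -5 cm/s; Δx = -5·1 + ½·-11·1² = -10.5 cm; v ends -16 cm/s.
1–2 s: v starts -16 cm/s; Δx = -16·1 + ½·10·1² = -11 cm; v ends -6 cm/s.
x(2) = 3 + Σ Δx = -18.5 cm.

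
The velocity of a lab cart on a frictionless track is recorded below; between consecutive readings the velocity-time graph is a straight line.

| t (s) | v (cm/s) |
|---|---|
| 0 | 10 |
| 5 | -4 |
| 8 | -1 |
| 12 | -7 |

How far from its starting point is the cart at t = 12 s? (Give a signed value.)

-8.5 cm

Displacement is the signed area under the v-t curve.
0–5 s: ½(10 + -4)(5) = 15 cm
5–8 s: ½(-4 + -1)(3) = -7.5 cm
8–12 s: ½(-1 + -7)(4) = -16 cm
Net displacement = -8.5 cm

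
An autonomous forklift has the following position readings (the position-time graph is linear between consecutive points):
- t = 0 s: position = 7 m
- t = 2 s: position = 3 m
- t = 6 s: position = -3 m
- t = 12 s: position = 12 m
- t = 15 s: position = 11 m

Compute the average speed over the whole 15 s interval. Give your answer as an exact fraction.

26/15 m/s

Average speed = (total path length)/(elapsed time); on a piecewise-linear x-t graph the path length is Σ|Δx|.
0–2 s: |Δx| = |3 − 7| = 4 m
2–6 s: |Δx| = |-3 − 3| = 6 m
6–12 s: |Δx| = |12 − -3| = 15 m
12–15 s: |Δx| = |11 − 12| = 1 m
Total path = 26 m; average speed = 26/15 = 26/15 m/s.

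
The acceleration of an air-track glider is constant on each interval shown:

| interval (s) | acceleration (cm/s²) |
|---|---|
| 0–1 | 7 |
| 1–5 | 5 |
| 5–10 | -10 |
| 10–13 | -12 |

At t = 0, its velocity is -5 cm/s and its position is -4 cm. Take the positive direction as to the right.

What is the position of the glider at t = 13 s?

On each constant-a segment, Δv = aΔt and Δx = v₀Δt + ½aΔt²; chain segment to segment.
0–1 s: v starts -5 cm/s; Δx = -5·1 + ½·7·1² = -1.5 cm; v ends 2 cm/s.
1–5 s: v starts 2 cm/s; Δx = 2·4 + ½·5·4² = 48 cm; v ends 22 cm/s.
5–10 s: v starts 22 cm/s; Δx = 22·5 + ½·-10·5² = -15 cm; v ends -28 cm/s.
10–13 s: v starts -28 cm/s; Δx = -28·3 + ½·-12·3² = -138 cm; v ends -64 cm/s.
x(13) = -4 + Σ Δx = -110.5 cm.

-110.5 cm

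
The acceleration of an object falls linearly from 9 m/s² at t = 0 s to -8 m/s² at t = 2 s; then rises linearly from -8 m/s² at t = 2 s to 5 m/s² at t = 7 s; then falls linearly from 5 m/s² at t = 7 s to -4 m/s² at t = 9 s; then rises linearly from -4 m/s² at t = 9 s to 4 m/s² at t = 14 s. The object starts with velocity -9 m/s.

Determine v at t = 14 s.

Δv equals the area under the a-t graph; then v = v₀ + Δv.
0–2 s: ½(9 + -8)(2) = 1 m/s
2–7 s: ½(-8 + 5)(5) = -7.5 m/s
7–9 s: ½(5 + -4)(2) = 1 m/s
9–14 s: ½(-4 + 4)(5) = 0 m/s
Δv = -5.5 m/s, so v(14) = -9 + (-5.5) = -14.5 m/s.

-14.5 m/s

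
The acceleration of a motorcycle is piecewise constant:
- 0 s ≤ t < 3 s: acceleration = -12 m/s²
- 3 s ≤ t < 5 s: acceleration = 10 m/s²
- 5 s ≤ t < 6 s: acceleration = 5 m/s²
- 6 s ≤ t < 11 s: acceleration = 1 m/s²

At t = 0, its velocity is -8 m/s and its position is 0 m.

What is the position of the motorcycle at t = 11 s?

On each constant-a segment, Δv = aΔt and Δx = v₀Δt + ½aΔt²; chain segment to segment.
0–3 s: v starts -8 m/s; Δx = -8·3 + ½·-12·3² = -78 m; v ends -44 m/s.
3–5 s: v starts -44 m/s; Δx = -44·2 + ½·10·2² = -68 m; v ends -24 m/s.
5–6 s: v starts -24 m/s; Δx = -24·1 + ½·5·1² = -21.5 m; v ends -19 m/s.
6–11 s: v starts -19 m/s; Δx = -19·5 + ½·1·5² = -82.5 m; v ends -14 m/s.
x(11) = 0 + Σ Δx = -250 m.

-250 m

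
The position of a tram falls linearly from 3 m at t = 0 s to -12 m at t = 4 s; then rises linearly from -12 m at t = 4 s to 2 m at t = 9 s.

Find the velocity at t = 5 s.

2.8 m/s

Velocity is the slope of the x-t graph on 4–9 s: (2 − -12)/(9 − 4) = 2.8 m/s.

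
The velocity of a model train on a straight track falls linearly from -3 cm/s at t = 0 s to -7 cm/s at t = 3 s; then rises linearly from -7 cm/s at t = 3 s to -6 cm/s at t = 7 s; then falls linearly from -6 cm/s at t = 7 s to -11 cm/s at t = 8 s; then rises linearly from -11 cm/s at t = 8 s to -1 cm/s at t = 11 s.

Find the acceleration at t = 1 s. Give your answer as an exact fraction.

Acceleration is the slope of the v-t graph on 0–3 s: (-7 − -3)/(3 − 0) = -4/3 cm/s².

-4/3 cm/s²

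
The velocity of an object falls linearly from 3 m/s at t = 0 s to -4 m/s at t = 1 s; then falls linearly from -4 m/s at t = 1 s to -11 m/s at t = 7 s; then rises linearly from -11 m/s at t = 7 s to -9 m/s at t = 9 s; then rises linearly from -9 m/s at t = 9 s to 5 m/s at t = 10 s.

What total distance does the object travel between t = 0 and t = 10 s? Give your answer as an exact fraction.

Total distance travelled is ∫|v| dt — sum the magnitudes of each area piece.
0–1 s: v = 0 at t = 3/7 s; triangle areas 9/14 + 8/7 = 25/14 m
1–7 s: |½(-4 + -11)(6)| = 45 m
7–9 s: |½(-11 + -9)(2)| = 20 m
9–10 s: v = 0 at t = 135/14 s; triangle areas 81/28 + 25/28 = 53/14 m
Total distance = 494/7 m

494/7 m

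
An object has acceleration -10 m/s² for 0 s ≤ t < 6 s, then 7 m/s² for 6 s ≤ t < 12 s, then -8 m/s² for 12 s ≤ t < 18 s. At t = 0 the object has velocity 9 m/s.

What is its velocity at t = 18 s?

-57 m/s

Δv equals the area under the a-t graph; then v = v₀ + Δv.
0–6 s: -10 × 6 = -60 m/s
6–12 s: 7 × 6 = 42 m/s
12–18 s: -8 × 6 = -48 m/s
Δv = -66 m/s, so v(18) = 9 + (-66) = -57 m/s.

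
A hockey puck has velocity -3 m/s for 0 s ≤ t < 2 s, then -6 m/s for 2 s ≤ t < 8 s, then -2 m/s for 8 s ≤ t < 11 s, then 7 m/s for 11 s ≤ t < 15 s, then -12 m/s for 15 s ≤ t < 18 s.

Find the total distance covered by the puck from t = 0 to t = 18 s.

Total distance travelled is ∫|v| dt — sum the magnitudes of each area piece.
0–2 s: |-3| × 2 = 6 m
2–8 s: |-6| × 6 = 36 m
8–11 s: |-2| × 3 = 6 m
11–15 s: |7| × 4 = 28 m
15–18 s: |-12| × 3 = 36 m
Total distance = 112 m

112 m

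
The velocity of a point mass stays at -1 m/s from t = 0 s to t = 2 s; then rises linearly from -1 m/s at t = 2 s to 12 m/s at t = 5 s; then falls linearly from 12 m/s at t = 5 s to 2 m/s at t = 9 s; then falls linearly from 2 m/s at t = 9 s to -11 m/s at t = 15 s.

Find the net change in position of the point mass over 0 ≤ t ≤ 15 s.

15.5 m

Net displacement equals the area under the velocity-time graph (areas below the axis count negative).
0–2 s: -1 × 2 = -2 m
2–5 s: ½(-1 + 12)(3) = 16.5 m
5–9 s: ½(12 + 2)(4) = 28 m
9–15 s: ½(2 + -11)(6) = -27 m
Net displacement = 15.5 m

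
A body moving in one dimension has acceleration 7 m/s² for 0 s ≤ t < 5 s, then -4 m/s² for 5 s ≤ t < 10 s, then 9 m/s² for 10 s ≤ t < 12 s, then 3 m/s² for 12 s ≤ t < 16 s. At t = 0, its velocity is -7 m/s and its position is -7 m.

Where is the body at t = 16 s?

297.5 m

On each constant-a segment, Δv = aΔt and Δx = v₀Δt + ½aΔt²; chain segment to segment.
0–5 s: v starts -7 m/s; Δx = -7·5 + ½·7·5² = 52.5 m; v ends 28 m/s.
5–10 s: v starts 28 m/s; Δx = 28·5 + ½·-4·5² = 90 m; v ends 8 m/s.
10–12 s: v starts 8 m/s; Δx = 8·2 + ½·9·2² = 34 m; v ends 26 m/s.
12–16 s: v starts 26 m/s; Δx = 26·4 + ½·3·4² = 128 m; v ends 38 m/s.
x(16) = -7 + Σ Δx = 297.5 m.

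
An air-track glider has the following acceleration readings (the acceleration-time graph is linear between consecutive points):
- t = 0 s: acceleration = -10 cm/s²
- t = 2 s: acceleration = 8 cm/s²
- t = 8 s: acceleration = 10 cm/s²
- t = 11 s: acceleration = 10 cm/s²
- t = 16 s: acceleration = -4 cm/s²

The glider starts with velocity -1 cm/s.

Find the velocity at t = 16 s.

Δv equals the area under the a-t graph; then v = v₀ + Δv.
0–2 s: ½(-10 + 8)(2) = -2 cm/s
2–8 s: ½(8 + 10)(6) = 54 cm/s
8–11 s: 10 × 3 = 30 cm/s
11–16 s: ½(10 + -4)(5) = 15 cm/s
Δv = 97 cm/s, so v(16) = -1 + (97) = 96 cm/s.

96 cm/s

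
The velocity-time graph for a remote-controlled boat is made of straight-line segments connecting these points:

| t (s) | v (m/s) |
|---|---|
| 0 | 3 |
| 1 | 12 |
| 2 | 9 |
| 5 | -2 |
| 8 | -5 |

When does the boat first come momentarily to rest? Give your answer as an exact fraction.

t = 49/11 s

v changes sign on 2–5 s (from 9 to -2); the graph is linear there, so v = 0 at t = 2 + (-9)·(5 − 2)/(-2 − 9) = 49/11 s.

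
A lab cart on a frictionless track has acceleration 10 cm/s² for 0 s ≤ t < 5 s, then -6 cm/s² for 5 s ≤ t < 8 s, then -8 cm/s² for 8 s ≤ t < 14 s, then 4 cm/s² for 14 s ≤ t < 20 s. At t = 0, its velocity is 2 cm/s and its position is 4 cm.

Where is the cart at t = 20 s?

316 cm

On each constant-a segment, Δv = aΔt and Δx = v₀Δt + ½aΔt²; chain segment to segment.
0–5 s: v starts 2 cm/s; Δx = 2·5 + ½·10·5² = 135 cm; v ends 52 cm/s.
5–8 s: v starts 52 cm/s; Δx = 52·3 + ½·-6·3² = 129 cm; v ends 34 cm/s.
8–14 s: v starts 34 cm/s; Δx = 34·6 + ½·-8·6² = 60 cm; v ends -14 cm/s.
14–20 s: v starts -14 cm/s; Δx = -14·6 + ½·4·6² = -12 cm; v ends 10 cm/s.
x(20) = 4 + Σ Δx = 316 cm.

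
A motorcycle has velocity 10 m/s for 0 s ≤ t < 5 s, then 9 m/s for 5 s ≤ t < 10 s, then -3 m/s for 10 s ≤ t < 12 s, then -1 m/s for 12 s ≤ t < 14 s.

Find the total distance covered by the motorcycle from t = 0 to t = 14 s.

Total distance travelled is ∫|v| dt — sum the magnitudes of each area piece.
0–5 s: |10| × 5 = 50 m
5–10 s: |9| × 5 = 45 m
10–12 s: |-3| × 2 = 6 m
12–14 s: |-1| × 2 = 2 m
Total distance = 103 m

103 m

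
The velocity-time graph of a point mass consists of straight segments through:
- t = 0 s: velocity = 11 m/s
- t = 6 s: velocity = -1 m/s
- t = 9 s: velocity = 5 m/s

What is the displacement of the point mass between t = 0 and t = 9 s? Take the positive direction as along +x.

36 m

Displacement is the signed area under the v-t curve.
0–6 s: ½(11 + -1)(6) = 30 m
6–9 s: ½(-1 + 5)(3) = 6 m
Net displacement = 36 m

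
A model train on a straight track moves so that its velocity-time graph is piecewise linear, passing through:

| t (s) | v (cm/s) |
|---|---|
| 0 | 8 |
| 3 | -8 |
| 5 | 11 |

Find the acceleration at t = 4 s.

Acceleration is the slope of the v-t graph on 3–5 s: (11 − -8)/(5 − 3) = 9.5 cm/s².

9.5 cm/s²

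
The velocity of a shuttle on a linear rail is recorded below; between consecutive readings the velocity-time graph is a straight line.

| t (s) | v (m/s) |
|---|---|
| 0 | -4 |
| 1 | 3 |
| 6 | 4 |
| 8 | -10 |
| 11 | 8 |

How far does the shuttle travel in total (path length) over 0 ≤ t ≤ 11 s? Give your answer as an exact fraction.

Total distance travelled is ∫|v| dt — sum the magnitudes of each area piece.
0–1 s: v = 0 at t = 4/7 s; triangle areas 8/7 + 9/14 = 25/14 m
1–6 s: |½(3 + 4)(5)| = 17.5 m
6–8 s: v = 0 at t = 46/7 s; triangle areas 8/7 + 50/7 = 58/7 m
8–11 s: v = 0 at t = 29/3 s; triangle areas 25/3 + 16/3 = 41/3 m
Total distance = 866/21 m

866/21 m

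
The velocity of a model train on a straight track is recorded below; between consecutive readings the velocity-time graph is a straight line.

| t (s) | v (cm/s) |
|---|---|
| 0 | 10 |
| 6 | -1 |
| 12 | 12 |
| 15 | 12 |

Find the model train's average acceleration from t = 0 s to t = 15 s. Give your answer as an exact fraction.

Average acceleration = Δv/Δt = (12 − 10)/(15 − 0) = 2/15 cm/s².

2/15 cm/s²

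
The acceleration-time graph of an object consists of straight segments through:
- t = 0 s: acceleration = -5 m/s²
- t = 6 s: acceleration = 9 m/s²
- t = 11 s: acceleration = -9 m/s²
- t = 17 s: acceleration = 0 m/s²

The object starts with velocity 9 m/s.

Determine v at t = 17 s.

Δv equals the area under the a-t graph; then v = v₀ + Δv.
0–6 s: ½(-5 + 9)(6) = 12 m/s
6–11 s: ½(9 + -9)(5) = 0 m/s
11–17 s: ½(-9 + 0)(6) = -27 m/s
Δv = -15 m/s, so v(17) = 9 + (-15) = -6 m/s.

-6 m/s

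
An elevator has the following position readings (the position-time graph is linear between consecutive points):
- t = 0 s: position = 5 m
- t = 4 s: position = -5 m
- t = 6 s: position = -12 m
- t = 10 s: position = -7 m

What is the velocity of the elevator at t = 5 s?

Velocity is the slope of the x-t graph on 4–6 s: (-12 − -5)/(6 − 4) = -3.5 m/s.

-3.5 m/s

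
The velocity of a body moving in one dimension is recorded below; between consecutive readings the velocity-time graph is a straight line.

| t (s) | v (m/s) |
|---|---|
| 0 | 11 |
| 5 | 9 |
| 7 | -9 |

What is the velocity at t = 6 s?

On 5–7 s the graph is linear from 9 to -9 m/s: v(6) = 9 + (-9 − 9)·(6 − 5)/(7 − 5) = 0 m/s.

0 m/s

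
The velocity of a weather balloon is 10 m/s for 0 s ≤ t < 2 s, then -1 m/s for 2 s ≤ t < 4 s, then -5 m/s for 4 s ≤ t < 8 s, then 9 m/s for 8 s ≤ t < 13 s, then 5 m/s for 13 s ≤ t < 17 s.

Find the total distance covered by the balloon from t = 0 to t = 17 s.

107 m

Distance (not displacement) is the total path length: add the absolute areas under v-t.
0–2 s: |10| × 2 = 20 m
2–4 s: |-1| × 2 = 2 m
4–8 s: |-5| × 4 = 20 m
8–13 s: |9| × 5 = 45 m
13–17 s: |5| × 4 = 20 m
Total distance = 107 m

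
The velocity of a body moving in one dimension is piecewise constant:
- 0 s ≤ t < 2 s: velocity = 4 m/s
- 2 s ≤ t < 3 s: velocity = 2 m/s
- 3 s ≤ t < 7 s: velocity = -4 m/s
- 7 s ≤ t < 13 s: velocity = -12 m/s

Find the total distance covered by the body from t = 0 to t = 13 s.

98 m

Distance (not displacement) is the total path length: add the absolute areas under v-t.
0–2 s: |4| × 2 = 8 m
2–3 s: |2| × 1 = 2 m
3–7 s: |-4| × 4 = 16 m
7–13 s: |-12| × 6 = 72 m
Total distance = 98 m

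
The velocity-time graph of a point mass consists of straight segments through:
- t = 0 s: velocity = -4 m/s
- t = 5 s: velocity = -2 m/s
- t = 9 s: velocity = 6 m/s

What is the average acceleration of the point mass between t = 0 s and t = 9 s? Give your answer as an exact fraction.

Average acceleration = Δv/Δt = (6 − -4)/(9 − 0) = 10/9 m/s².

10/9 m/s²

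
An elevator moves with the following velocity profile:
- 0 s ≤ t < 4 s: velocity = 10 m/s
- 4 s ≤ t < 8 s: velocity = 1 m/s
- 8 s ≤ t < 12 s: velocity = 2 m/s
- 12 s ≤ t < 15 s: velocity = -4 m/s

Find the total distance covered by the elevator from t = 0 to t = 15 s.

64 m

Distance (not displacement) is the total path length: add the absolute areas under v-t.
0–4 s: |10| × 4 = 40 m
4–8 s: |1| × 4 = 4 m
8–12 s: |2| × 4 = 8 m
12–15 s: |-4| × 3 = 12 m
Total distance = 64 m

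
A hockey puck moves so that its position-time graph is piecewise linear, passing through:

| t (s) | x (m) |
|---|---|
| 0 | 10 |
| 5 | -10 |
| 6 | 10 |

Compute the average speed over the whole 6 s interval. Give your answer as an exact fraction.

20/3 m/s

Average speed = (total path length)/(elapsed time); on a piecewise-linear x-t graph the path length is Σ|Δx|.
0–5 s: |Δx| = |-10 − 10| = 20 m
5–6 s: |Δx| = |10 − -10| = 20 m
Total path = 40 m; average speed = 40/6 = 20/3 m/s.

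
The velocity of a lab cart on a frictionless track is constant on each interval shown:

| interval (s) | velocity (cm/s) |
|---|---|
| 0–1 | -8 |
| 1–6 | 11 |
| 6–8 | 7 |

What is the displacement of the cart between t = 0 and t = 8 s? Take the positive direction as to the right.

Displacement is the signed area under the v-t curve.
0–1 s: -8 × 1 = -8 cm
1–6 s: 11 × 5 = 55 cm
6–8 s: 7 × 2 = 14 cm
Net displacement = 61 cm

61 cm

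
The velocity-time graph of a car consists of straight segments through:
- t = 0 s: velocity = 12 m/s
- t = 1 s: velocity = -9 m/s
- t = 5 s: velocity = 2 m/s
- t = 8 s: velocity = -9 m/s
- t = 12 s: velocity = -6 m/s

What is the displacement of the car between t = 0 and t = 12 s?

-53 m

Net displacement equals the area under the velocity-time graph (areas below the axis count negative).
0–1 s: ½(12 + -9)(1) = 1.5 m
1–5 s: ½(-9 + 2)(4) = -14 m
5–8 s: ½(2 + -9)(3) = -10.5 m
8–12 s: ½(-9 + -6)(4) = -30 m
Net displacement = -53 m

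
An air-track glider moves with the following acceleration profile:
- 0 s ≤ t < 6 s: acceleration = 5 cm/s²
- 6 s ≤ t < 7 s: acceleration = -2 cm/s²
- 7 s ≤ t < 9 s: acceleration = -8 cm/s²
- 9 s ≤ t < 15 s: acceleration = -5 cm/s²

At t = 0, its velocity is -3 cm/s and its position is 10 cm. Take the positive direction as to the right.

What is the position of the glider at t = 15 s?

106 cm

On each constant-a segment, Δv = aΔt and Δx = v₀Δt + ½aΔt²; chain segment to segment.
0–6 s: v starts -3 cm/s; Δx = -3·6 + ½·5·6² = 72 cm; v ends 27 cm/s.
6–7 s: v starts 27 cm/s; Δx = 27·1 + ½·-2·1² = 26 cm; v ends 25 cm/s.
7–9 s: v starts 25 cm/s; Δx = 25·2 + ½·-8·2² = 34 cm; v ends 9 cm/s.
9–15 s: v starts 9 cm/s; Δx = 9·6 + ½·-5·6² = -36 cm; v ends -21 cm/s.
x(15) = 10 + Σ Δx = 106 cm.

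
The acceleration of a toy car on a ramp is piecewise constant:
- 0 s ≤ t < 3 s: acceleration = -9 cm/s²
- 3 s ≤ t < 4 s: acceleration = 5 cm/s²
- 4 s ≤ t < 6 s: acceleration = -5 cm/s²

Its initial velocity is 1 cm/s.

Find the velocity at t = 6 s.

-31 cm/s

Δv equals the area under the a-t graph; then v = v₀ + Δv.
0–3 s: -9 × 3 = -27 cm/s
3–4 s: 5 × 1 = 5 cm/s
4–6 s: -5 × 2 = -10 cm/s
Δv = -32 cm/s, so v(6) = 1 + (-32) = -31 cm/s.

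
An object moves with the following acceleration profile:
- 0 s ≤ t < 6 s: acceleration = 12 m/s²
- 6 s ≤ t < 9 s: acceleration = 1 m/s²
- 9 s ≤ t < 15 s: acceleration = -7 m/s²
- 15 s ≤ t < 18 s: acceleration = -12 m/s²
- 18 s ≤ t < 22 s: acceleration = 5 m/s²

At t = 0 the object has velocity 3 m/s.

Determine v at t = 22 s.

20 m/s

Δv equals the area under the a-t graph; then v = v₀ + Δv.
0–6 s: 12 × 6 = 72 m/s
6–9 s: 1 × 3 = 3 m/s
9–15 s: -7 × 6 = -42 m/s
15–18 s: -12 × 3 = -36 m/s
18–22 s: 5 × 4 = 20 m/s
Δv = 17 m/s, so v(22) = 3 + (17) = 20 m/s.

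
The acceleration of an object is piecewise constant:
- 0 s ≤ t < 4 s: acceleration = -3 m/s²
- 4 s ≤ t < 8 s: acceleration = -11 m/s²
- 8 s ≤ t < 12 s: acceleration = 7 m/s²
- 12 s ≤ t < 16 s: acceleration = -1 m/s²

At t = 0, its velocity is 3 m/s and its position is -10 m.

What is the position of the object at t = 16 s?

-410 m

On each constant-a segment, Δv = aΔt and Δx = v₀Δt + ½aΔt²; chain segment to segment.
0–4 s: v starts 3 m/s; Δx = 3·4 + ½·-3·4² = -12 m; v ends -9 m/s.
4–8 s: v starts -9 m/s; Δx = -9·4 + ½·-11·4² = -124 m; v ends -53 m/s.
8–12 s: v starts -53 m/s; Δx = -53·4 + ½·7·4² = -156 m; v ends -25 m/s.
12–16 s: v starts -25 m/s; Δx = -25·4 + ½·-1·4² = -108 m; v ends -29 m/s.
x(16) = -10 + Σ Δx = -410 m.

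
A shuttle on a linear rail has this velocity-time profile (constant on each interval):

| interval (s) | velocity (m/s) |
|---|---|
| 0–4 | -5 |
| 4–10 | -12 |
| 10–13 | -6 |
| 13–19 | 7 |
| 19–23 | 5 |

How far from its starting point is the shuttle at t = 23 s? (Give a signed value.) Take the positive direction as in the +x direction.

Net displacement equals the area under the velocity-time graph (areas below the axis count negative).
0–4 s: -5 × 4 = -20 m
4–10 s: -12 × 6 = -72 m
10–13 s: -6 × 3 = -18 m
13–19 s: 7 × 6 = 42 m
19–23 s: 5 × 4 = 20 m
Net displacement = -48 m

-48 m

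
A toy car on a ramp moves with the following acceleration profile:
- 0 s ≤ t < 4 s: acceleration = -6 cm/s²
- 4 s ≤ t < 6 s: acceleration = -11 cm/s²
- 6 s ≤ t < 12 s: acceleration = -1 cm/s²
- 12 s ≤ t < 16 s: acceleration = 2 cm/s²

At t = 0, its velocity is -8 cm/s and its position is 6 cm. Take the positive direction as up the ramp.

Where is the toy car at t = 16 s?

On each constant-a segment, Δv = aΔt and Δx = v₀Δt + ½aΔt²; chain segment to segment.
0–4 s: v starts -8 cm/s; Δx = -8·4 + ½·-6·4² = -80 cm; v ends -32 cm/s.
4–6 s: v starts -32 cm/s; Δx = -32·2 + ½·-11·2² = -86 cm; v ends -54 cm/s.
6–12 s: v starts -54 cm/s; Δx = -54·6 + ½·-1·6² = -342 cm; v ends -60 cm/s.
12–16 s: v starts -60 cm/s; Δx = -60·4 + ½·2·4² = -224 cm; v ends -52 cm/s.
x(16) = 6 + Σ Δx = -726 cm.

-726 cm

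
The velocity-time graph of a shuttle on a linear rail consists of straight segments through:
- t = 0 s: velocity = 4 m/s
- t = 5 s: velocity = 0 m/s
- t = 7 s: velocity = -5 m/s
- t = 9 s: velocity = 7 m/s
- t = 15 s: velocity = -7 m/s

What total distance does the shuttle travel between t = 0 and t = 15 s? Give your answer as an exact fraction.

253/6 m

Total distance travelled is ∫|v| dt — sum the magnitudes of each area piece.
0–5 s: |½(4 + 0)(5)| = 10 m
5–7 s: |½(0 + -5)(2)| = 5 m
7–9 s: v = 0 at t = 47/6 s; triangle areas 25/12 + 49/12 = 37/6 m
9–15 s: v = 0 at t = 12 s; triangle areas 10.5 + 10.5 = 21 m
Total distance = 253/6 m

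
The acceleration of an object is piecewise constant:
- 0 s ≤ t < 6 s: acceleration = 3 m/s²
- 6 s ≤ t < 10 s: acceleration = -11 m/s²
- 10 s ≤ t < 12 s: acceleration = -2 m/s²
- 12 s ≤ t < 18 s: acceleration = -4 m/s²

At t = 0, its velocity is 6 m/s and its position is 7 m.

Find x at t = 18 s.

On each constant-a segment, Δv = aΔt and Δx = v₀Δt + ½aΔt²; chain segment to segment.
0–6 s: v starts 6 m/s; Δx = 6·6 + ½·3·6² = 90 m; v ends 24 m/s.
6–10 s: v starts 24 m/s; Δx = 24·4 + ½·-11·4² = 8 m; v ends -20 m/s.
10–12 s: v starts -20 m/s; Δx = -20·2 + ½·-2·2² = -44 m; v ends -24 m/s.
12–18 s: v starts -24 m/s; Δx = -24·6 + ½·-4·6² = -216 m; v ends -48 m/s.
x(18) = 7 + Σ Δx = -155 m.

-155 m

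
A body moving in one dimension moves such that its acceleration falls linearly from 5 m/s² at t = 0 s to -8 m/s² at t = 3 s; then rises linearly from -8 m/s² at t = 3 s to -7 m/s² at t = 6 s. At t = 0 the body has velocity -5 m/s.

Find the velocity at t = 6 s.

-32 m/s

Δv equals the area under the a-t graph; then v = v₀ + Δv.
0–3 s: ½(5 + -8)(3) = -4.5 m/s
3–6 s: ½(-8 + -7)(3) = -22.5 m/s
Δv = -27 m/s, so v(6) = -5 + (-27) = -32 m/s.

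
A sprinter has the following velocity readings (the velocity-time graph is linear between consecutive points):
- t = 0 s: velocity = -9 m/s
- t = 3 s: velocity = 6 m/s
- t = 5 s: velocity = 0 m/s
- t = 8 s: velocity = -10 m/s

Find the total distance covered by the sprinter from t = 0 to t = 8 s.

32.7 m

Distance (not displacement) is the total path length: add the absolute areas under v-t.
0–3 s: v = 0 at t = 1.8 s; triangle areas 8.1 + 3.6 = 11.7 m
3–5 s: |½(6 + 0)(2)| = 6 m
5–8 s: |½(0 + -10)(3)| = 15 m
Total distance = 32.7 m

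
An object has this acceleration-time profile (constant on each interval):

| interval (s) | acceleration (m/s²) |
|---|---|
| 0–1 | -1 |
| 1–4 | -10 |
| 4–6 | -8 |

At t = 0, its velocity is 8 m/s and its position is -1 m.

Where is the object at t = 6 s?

-79.5 m

On each constant-a segment, Δv = aΔt and Δx = v₀Δt + ½aΔt²; chain segment to segment.
0–1 s: v starts 8 m/s; Δx = 8·1 + ½·-1·1² = 7.5 m; v ends 7 m/s.
1–4 s: v starts 7 m/s; Δx = 7·3 + ½·-10·3² = -24 m; v ends -23 m/s.
4–6 s: v starts -23 m/s; Δx = -23·2 + ½·-8·2² = -62 m; v ends -39 m/s.
x(6) = -1 + Σ Δx = -79.5 m.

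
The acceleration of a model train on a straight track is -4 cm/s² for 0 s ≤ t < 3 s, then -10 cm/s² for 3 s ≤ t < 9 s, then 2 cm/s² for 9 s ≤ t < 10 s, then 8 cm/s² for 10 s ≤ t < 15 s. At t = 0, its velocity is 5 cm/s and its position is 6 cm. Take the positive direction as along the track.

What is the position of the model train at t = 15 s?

-510 cm

On each constant-a segment, Δv = aΔt and Δx = v₀Δt + ½aΔt²; chain segment to segment.
0–3 s: v starts 5 cm/s; Δx = 5·3 + ½·-4·3² = -3 cm; v ends -7 cm/s.
3–9 s: v starts -7 cm/s; Δx = -7·6 + ½·-10·6² = -222 cm; v ends -67 cm/s.
9–10 s: v starts -67 cm/s; Δx = -67·1 + ½·2·1² = -66 cm; v ends -65 cm/s.
10–15 s: v starts -65 cm/s; Δx = -65·5 + ½·8·5² = -225 cm; v ends -25 cm/s.
x(15) = 6 + Σ Δx = -510 cm.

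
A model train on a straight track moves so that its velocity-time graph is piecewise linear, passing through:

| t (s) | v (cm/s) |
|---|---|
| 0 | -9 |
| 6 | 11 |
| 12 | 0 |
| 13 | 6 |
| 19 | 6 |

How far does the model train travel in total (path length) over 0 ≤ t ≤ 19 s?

102.3 cm

Total distance travelled is ∫|v| dt — sum the magnitudes of each area piece.
0–6 s: v = 0 at t = 2.7 s; triangle areas 12.15 + 18.15 = 30.3 cm
6–12 s: |½(11 + 0)(6)| = 33 cm
12–13 s: |½(0 + 6)(1)| = 3 cm
13–19 s: |6| × 6 = 36 cm
Total distance = 102.3 cm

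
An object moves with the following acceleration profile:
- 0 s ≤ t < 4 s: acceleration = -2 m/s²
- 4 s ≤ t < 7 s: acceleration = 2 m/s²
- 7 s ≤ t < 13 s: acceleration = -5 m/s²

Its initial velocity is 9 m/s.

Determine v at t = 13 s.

Δv equals the area under the a-t graph; then v = v₀ + Δv.
0–4 s: -2 × 4 = -8 m/s
4–7 s: 2 × 3 = 6 m/s
7–13 s: -5 × 6 = -30 m/s
Δv = -32 m/s, so v(13) = 9 + (-32) = -23 m/s.

-23 m/s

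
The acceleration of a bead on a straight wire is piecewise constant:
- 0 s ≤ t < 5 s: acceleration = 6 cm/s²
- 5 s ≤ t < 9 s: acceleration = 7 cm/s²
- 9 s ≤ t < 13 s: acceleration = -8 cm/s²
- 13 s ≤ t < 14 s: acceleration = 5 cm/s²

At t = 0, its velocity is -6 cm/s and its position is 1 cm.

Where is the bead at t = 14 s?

On each constant-a segment, Δv = aΔt and Δx = v₀Δt + ½aΔt²; chain segment to segment.
0–5 s: v starts -6 cm/s; Δx = -6·5 + ½·6·5² = 45 cm; v ends 24 cm/s.
5–9 s: v starts 24 cm/s; Δx = 24·4 + ½·7·4² = 152 cm; v ends 52 cm/s.
9–13 s: v starts 52 cm/s; Δx = 52·4 + ½·-8·4² = 144 cm; v ends 20 cm/s.
13–14 s: v starts 20 cm/s; Δx = 20·1 + ½·5·1² = 22.5 cm; v ends 25 cm/s.
x(14) = 1 + Σ Δx = 364.5 cm.

364.5 cm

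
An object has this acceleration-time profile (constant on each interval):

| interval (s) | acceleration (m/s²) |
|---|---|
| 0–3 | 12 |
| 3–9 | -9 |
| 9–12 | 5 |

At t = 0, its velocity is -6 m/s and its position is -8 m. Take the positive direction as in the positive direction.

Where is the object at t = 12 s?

-3.5 m

On each constant-a segment, Δv = aΔt and Δx = v₀Δt + ½aΔt²; chain segment to segment.
0–3 s: v starts -6 m/s; Δx = -6·3 + ½·12·3² = 36 m; v ends 30 m/s.
3–9 s: v starts 30 m/s; Δx = 30·6 + ½·-9·6² = 18 m; v ends -24 m/s.
9–12 s: v starts -24 m/s; Δx = -24·3 + ½·5·3² = -49.5 m; v ends -9 m/s.
x(12) = -8 + Σ Δx = -3.5 m.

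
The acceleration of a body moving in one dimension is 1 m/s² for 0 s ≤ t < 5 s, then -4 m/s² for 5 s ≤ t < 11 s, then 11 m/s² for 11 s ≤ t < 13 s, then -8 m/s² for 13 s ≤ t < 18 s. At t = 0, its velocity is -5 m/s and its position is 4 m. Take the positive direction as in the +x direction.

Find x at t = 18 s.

-216.5 m

On each constant-a segment, Δv = aΔt and Δx = v₀Δt + ½aΔt²; chain segment to segment.
0–5 s: v starts -5 m/s; Δx = -5·5 + ½·1·5² = -12.5 m; v ends 0 m/s.
5–11 s: v starts 0 m/s; Δx = 0·6 + ½·-4·6² = -72 m; v ends -24 m/s.
11–13 s: v starts -24 m/s; Δx = -24·2 + ½·11·2² = -26 m; v ends -2 m/s.
13–18 s: v starts -2 m/s; Δx = -2·5 + ½·-8·5² = -110 m; v ends -42 m/s.
x(18) = 4 + Σ Δx = -216.5 m.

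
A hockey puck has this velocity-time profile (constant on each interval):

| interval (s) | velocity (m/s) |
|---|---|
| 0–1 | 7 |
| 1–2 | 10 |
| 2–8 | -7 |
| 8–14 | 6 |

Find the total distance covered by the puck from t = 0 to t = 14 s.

Total distance travelled is ∫|v| dt — sum the magnitudes of each area piece.
0–1 s: |7| × 1 = 7 m
1–2 s: |10| × 1 = 10 m
2–8 s: |-7| × 6 = 42 m
8–14 s: |6| × 6 = 36 m
Total distance = 95 m

95 m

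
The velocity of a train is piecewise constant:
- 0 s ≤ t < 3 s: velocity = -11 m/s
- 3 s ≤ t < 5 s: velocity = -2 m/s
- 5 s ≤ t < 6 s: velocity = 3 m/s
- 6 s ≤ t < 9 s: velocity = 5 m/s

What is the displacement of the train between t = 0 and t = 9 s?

Net displacement equals the area under the velocity-time graph (areas below the axis count negative).
0–3 s: -11 × 3 = -33 m
3–5 s: -2 × 2 = -4 m
5–6 s: 3 × 1 = 3 m
6–9 s: 5 × 3 = 15 m
Net displacement = -19 m

-19 m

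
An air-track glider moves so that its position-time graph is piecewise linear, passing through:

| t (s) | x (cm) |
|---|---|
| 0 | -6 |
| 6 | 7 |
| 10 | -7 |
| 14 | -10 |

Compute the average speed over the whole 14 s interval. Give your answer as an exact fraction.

Average speed = (total path length)/(elapsed time); on a piecewise-linear x-t graph the path length is Σ|Δx|.
0–6 s: |Δx| = |7 − -6| = 13 cm
6–10 s: |Δx| = |-7 − 7| = 14 cm
10–14 s: |Δx| = |-10 − -7| = 3 cm
Total path = 30 cm; average speed = 30/14 = 15/7 cm/s.

15/7 cm/s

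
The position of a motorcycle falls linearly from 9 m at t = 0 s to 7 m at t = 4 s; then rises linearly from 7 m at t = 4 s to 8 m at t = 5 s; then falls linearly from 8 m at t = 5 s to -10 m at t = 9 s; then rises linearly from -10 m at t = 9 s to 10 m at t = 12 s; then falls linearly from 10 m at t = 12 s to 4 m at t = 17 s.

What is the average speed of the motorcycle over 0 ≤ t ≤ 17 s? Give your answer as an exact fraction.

47/17 m/s

Average speed = (total path length)/(elapsed time); on a piecewise-linear x-t graph the path length is Σ|Δx|.
0–4 s: |Δx| = |7 − 9| = 2 m
4–5 s: |Δx| = |8 − 7| = 1 m
5–9 s: |Δx| = |-10 − 8| = 18 m
9–12 s: |Δx| = |10 − -10| = 20 m
12–17 s: |Δx| = |4 − 10| = 6 m
Total path = 47 m; average speed = 47/17 = 47/17 m/s.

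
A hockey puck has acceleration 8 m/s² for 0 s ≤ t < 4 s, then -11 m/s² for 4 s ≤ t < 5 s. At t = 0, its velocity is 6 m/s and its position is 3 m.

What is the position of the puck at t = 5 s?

On each constant-a segment, Δv = aΔt and Δx = v₀Δt + ½aΔt²; chain segment to segment.
0–4 s: v starts 6 m/s; Δx = 6·4 + ½·8·4² = 88 m; v ends 38 m/s.
4–5 s: v starts 38 m/s; Δx = 38·1 + ½·-11·1² = 32.5 m; v ends 27 m/s.
x(5) = 3 + Σ Δx = 123.5 m.

123.5 m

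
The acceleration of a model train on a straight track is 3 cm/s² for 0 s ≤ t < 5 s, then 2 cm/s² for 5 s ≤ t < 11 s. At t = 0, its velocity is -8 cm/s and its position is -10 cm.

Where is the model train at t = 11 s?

65.5 cm

On each constant-a segment, Δv = aΔt and Δx = v₀Δt + ½aΔt²; chain segment to segment.
0–5 s: v starts -8 cm/s; Δx = -8·5 + ½·3·5² = -2.5 cm; v ends 7 cm/s.
5–11 s: v starts 7 cm/s; Δx = 7·6 + ½·2·6² = 78 cm; v ends 19 cm/s.
x(11) = -10 + Σ Δx = 65.5 cm.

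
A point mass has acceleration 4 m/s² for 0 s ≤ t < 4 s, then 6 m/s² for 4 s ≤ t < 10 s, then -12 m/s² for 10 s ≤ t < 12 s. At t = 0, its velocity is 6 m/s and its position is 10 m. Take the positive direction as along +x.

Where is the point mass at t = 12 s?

On each constant-a segment, Δv = aΔt and Δx = v₀Δt + ½aΔt²; chain segment to segment.
0–4 s: v starts 6 m/s; Δx = 6·4 + ½·4·4² = 56 m; v ends 22 m/s.
4–10 s: v starts 22 m/s; Δx = 22·6 + ½·6·6² = 240 m; v ends 58 m/s.
10–12 s: v starts 58 m/s; Δx = 58·2 + ½·-12·2² = 92 m; v ends 34 m/s.
x(12) = 10 + Σ Δx = 398 m.

398 m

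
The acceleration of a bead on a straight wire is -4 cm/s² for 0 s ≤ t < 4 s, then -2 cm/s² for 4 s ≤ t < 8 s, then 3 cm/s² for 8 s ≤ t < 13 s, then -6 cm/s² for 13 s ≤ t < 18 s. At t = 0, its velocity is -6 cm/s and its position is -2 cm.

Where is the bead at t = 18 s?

-424.5 cm

On each constant-a segment, Δv = aΔt and Δx = v₀Δt + ½aΔt²; chain segment to segment.
0–4 s: v starts -6 cm/s; Δx = -6·4 + ½·-4·4² = -56 cm; v ends -22 cm/s.
4–8 s: v starts -22 cm/s; Δx = -22·4 + ½·-2·4² = -104 cm; v ends -30 cm/s.
8–13 s: v starts -30 cm/s; Δx = -30·5 + ½·3·5² = -112.5 cm; v ends -15 cm/s.
13–18 s: v starts -15 cm/s; Δx = -15·5 + ½·-6·5² = -150 cm; v ends -45 cm/s.
x(18) = -2 + Σ Δx = -424.5 cm.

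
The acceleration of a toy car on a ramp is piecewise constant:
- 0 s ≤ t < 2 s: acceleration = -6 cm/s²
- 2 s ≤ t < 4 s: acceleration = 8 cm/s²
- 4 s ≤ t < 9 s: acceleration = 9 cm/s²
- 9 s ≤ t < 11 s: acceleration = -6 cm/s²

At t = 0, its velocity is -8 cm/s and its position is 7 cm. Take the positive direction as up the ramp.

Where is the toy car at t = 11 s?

On each constant-a segment, Δv = aΔt and Δx = v₀Δt + ½aΔt²; chain segment to segment.
0–2 s: v starts -8 cm/s; Δx = -8·2 + ½·-6·2² = -28 cm; v ends -20 cm/s.
2–4 s: v starts -20 cm/s; Δx = -20·2 + ½·8·2² = -24 cm; v ends -4 cm/s.
4–9 s: v starts -4 cm/s; Δx = -4·5 + ½·9·5² = 92.5 cm; v ends 41 cm/s.
9–11 s: v starts 41 cm/s; Δx = 41·2 + ½·-6·2² = 70 cm; v ends 29 cm/s.
x(11) = 7 + Σ Δx = 117.5 cm.

117.5 cm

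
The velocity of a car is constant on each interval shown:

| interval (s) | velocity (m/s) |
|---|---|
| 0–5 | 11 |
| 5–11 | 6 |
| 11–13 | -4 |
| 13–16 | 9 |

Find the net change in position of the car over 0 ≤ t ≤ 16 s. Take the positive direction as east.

110 m

Displacement is the signed area under the v-t curve.
0–5 s: 11 × 5 = 55 m
5–11 s: 6 × 6 = 36 m
11–13 s: -4 × 2 = -8 m
13–16 s: 9 × 3 = 27 m
Net displacement = 110 m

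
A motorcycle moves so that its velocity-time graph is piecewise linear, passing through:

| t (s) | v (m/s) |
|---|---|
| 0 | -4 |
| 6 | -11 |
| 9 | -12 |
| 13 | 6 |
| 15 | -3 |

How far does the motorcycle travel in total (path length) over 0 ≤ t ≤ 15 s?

Distance (not displacement) is the total path length: add the absolute areas under v-t.
0–6 s: |½(-4 + -11)(6)| = 45 m
6–9 s: |½(-11 + -12)(3)| = 34.5 m
9–13 s: v = 0 at t = 35/3 s; triangle areas 16 + 4 = 20 m
13–15 s: v = 0 at t = 43/3 s; triangle areas 4 + 1 = 5 m
Total distance = 104.5 m

104.5 m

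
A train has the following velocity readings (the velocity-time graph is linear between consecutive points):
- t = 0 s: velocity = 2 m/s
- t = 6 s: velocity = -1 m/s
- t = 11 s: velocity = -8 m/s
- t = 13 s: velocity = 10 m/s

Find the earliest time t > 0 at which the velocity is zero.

t = 4 s

v changes sign on 0–6 s (from 2 to -1); the graph is linear there, so v = 0 at t = 0 + (-2)·(6 − 0)/(-1 − 2) = 4 s.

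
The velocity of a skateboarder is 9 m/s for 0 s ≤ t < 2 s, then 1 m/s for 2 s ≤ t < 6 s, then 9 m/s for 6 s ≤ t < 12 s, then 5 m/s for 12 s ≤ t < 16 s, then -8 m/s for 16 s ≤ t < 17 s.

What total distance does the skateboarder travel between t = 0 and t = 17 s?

104 m

Total distance travelled is ∫|v| dt — sum the magnitudes of each area piece.
0–2 s: |9| × 2 = 18 m
2–6 s: |1| × 4 = 4 m
6–12 s: |9| × 6 = 54 m
12–16 s: |5| × 4 = 20 m
16–17 s: |-8| × 1 = 8 m
Total distance = 104 m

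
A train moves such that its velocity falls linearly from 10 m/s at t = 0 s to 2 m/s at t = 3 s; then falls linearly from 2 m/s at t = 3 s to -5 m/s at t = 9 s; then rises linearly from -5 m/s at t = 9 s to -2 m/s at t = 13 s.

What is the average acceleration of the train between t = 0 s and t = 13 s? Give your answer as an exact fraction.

Average acceleration = Δv/Δt = (-2 − 10)/(13 − 0) = -12/13 m/s².

-12/13 m/s²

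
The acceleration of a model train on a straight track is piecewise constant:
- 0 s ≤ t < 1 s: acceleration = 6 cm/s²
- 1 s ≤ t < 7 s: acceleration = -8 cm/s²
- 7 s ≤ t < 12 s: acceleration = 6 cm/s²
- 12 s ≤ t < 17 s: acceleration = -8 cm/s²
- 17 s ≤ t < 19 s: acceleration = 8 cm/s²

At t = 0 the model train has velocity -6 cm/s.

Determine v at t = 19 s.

-42 cm/s

Δv equals the area under the a-t graph; then v = v₀ + Δv.
0–1 s: 6 × 1 = 6 cm/s
1–7 s: -8 × 6 = -48 cm/s
7–12 s: 6 × 5 = 30 cm/s
12–17 s: -8 × 5 = -40 cm/s
17–19 s: 8 × 2 = 16 cm/s
Δv = -36 cm/s, so v(19) = -6 + (-36) = -42 cm/s.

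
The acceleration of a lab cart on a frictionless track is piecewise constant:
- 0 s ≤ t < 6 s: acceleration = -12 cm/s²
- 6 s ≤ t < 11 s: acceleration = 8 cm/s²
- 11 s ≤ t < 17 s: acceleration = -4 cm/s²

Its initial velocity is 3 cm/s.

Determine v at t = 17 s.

-53 cm/s

Δv equals the area under the a-t graph; then v = v₀ + Δv.
0–6 s: -12 × 6 = -72 cm/s
6–11 s: 8 × 5 = 40 cm/s
11–17 s: -4 × 6 = -24 cm/s
Δv = -56 cm/s, so v(17) = 3 + (-56) = -53 cm/s.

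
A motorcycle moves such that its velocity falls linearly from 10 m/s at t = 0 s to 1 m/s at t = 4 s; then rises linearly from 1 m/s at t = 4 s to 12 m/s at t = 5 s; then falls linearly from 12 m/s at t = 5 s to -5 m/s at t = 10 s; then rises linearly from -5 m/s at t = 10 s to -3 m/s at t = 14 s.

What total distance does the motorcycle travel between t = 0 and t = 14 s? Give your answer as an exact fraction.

Distance (not displacement) is the total path length: add the absolute areas under v-t.
0–4 s: |½(10 + 1)(4)| = 22 m
4–5 s: |½(1 + 12)(1)| = 6.5 m
5–10 s: v = 0 at t = 145/17 s; triangle areas 360/17 + 125/34 = 845/34 m
10–14 s: |½(-5 + -3)(4)| = 16 m
Total distance = 1179/17 m

1179/17 m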